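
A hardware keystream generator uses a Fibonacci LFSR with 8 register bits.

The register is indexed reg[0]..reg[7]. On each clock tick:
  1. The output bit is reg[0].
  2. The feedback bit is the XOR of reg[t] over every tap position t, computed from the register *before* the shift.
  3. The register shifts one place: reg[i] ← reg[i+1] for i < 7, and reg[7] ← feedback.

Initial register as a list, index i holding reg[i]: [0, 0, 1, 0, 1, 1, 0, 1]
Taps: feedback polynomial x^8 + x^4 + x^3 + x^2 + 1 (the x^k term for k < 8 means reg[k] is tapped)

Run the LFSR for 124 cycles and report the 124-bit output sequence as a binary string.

tick  register→output (feedback)
  0  00101101→0 (0)
  1  01011010→0 (0)
  2  10110100→1 (1)
  3  01101001→0 (0)
  4  11010010→1 (0)
  5  10100100→1 (0)
  6  01001000→0 (1)
  7  10010001→1 (0)
  8  00100010→0 (1)
  9  01000101→0 (0)
 10  10001010→1 (0)
 11  00010100→0 (1)
 12  00101001→0 (0)
 13  01010010→0 (1)
 14  10100101→1 (0)
 15  01001010→0 (1)
 16  10010101→1 (0)
 17  00101010→0 (0)
 18  01010100→0 (1)
 19  10101001→1 (1)
 20  01010011→0 (1)
 21  10100111→1 (0)
 22  01001110→0 (1)
 23  10011101→1 (1)
 24  00111011→0 (1)
 25  01110111→0 (0)
 26  11101110→1 (1)
 27  11011101→1 (1)
 28  10111011→1 (0)
 29  01110110→0 (0)
 30  11101100→1 (1)
 31  11011001→1 (1)
 32  10110011→1 (1)
 33  01100111→0 (1)
 34  11001111→1 (0)
 35  10011110→1 (1)
 36  00111101→0 (1)
 37  01111011→0 (1)
 38  11110111→1 (1)
 39  11101111→1 (1)
 40  11011111→1 (1)
 41  10111111→1 (0)
 42  01111110→0 (1)
 43  11111101→1 (0)
 44  11111010→1 (0)
 45  11110100→1 (1)
 46  11101001→1 (1)
 47  11010011→1 (0)
 48  10100110→1 (0)
 49  01001100→0 (1)
 50  10011001→1 (1)
 51  00110011→0 (0)
 52  01100110→0 (1)
 53  11001101→1 (0)
 54  10011010→1 (1)
 55  00110101→0 (0)
 56  01101010→0 (0)
 57  11010100→1 (0)
 58  10101000→1 (1)
 59  01010001→0 (1)
 60  10100011→1 (0)
 61  01000110→0 (0)
 62  10001100→1 (0)
 63  00011000→0 (0)
 64  00110000→0 (0)
 65  01100000→0 (1)
 66  11000001→1 (1)
 67  10000011→1 (1)
 68  00000111→0 (0)
 69  00001110→0 (1)
 70  00011101→0 (0)
 71  00111010→0 (1)
 72  01110101→0 (0)
 73  11101010→1 (1)
 74  11010101→1 (0)
 75  10101010→1 (1)
 76  01010101→0 (1)
 77  10101011→1 (1)
 78  01010111→0 (1)
 79  10101111→1 (1)
 80  01011111→0 (0)
 81  10111110→1 (0)
 82  01111100→0 (1)
 83  11111001→1 (0)
 84  11110010→1 (1)
 85  11100101→1 (0)
 86  11001010→1 (0)
 87  10010100→1 (0)
 88  00101000→0 (0)
 89  01010000→0 (1)
 90  10100001→1 (0)
 91  01000010→0 (0)
 92  10000100→1 (1)
 93  00001001→0 (1)
 94  00010011→0 (1)
 95  00100111→0 (1)
 96  01001111→0 (1)
 97  10011111→1 (1)
 98  00111111→0 (1)
 99  01111111→0 (1)
100  11111111→1 (0)
101  11111110→1 (0)
102  11111100→1 (0)
103  11111000→1 (0)
104  11110000→1 (1)
105  11100001→1 (0)
106  11000010→1 (1)
107  10000101→1 (1)
108  00001011→0 (1)
109  00010111→0 (1)
110  00101111→0 (0)
111  01011110→0 (0)
112  10111100→1 (0)
113  01111000→0 (1)
114  11110001→1 (1)
115  11100011→1 (0)
116  11000110→1 (1)
117  10001101→1 (0)
118  00011010→0 (0)
119  00110100→0 (0)
120  01101000→0 (0)
121  11010000→1 (0)
122  10100000→1 (0)
123  01000000→0 (0)

0010110100100010100101010011101110110011110111111010011001101010001100000111010101011111001010000100111111110000101111000110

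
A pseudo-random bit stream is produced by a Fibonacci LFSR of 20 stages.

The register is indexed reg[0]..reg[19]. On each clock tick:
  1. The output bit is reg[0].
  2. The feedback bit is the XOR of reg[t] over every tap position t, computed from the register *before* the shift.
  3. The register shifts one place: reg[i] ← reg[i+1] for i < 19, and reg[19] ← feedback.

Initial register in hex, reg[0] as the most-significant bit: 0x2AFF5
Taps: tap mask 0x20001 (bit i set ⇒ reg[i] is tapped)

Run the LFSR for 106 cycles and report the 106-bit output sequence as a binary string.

0010101011111111010110011001110001111010110000011111100010111011011100011011110000110001001111000100101001

step | reg (before) | out | fb
   0 | 00101010111111110101 | 0 | 1
   1 | 01010101111111101011 | 0 | 0
   2 | 10101011111111010110 | 1 | 0
   3 | 01010111111110101100 | 0 | 1
   4 | 10101111111101011001 | 1 | 1
   5 | 01011111111010110011 | 0 | 0
   6 | 10111111110101100110 | 1 | 0
   7 | 01111111101011001100 | 0 | 1
   8 | 11111111010110011001 | 1 | 1
   9 | 11111110101100110011 | 1 | 1
  10 | 11111101011001100111 | 1 | 0
  11 | 11111010110011001110 | 1 | 0
  12 | 11110101100110011100 | 1 | 0
  13 | 11101011001100111000 | 1 | 1
  14 | 11010110011001110001 | 1 | 1
  15 | 10101100110011100011 | 1 | 1
  16 | 01011001100111000111 | 0 | 1
  17 | 10110011001110001111 | 1 | 0
  18 | 01100110011100011110 | 0 | 1
  19 | 11001100111000111101 | 1 | 0
  20 | 10011001110001111010 | 1 | 1
  21 | 00110011100011110101 | 0 | 1
  22 | 01100111000111101011 | 0 | 0
  23 | 11001110001111010110 | 1 | 0
  24 | 10011100011110101100 | 1 | 0
  25 | 00111000111101011000 | 0 | 0
  26 | 01110001111010110000 | 0 | 0
  27 | 11100011110101100000 | 1 | 1
  28 | 11000111101011000001 | 1 | 1
  29 | 10001111010110000011 | 1 | 1
  30 | 00011110101100000111 | 0 | 1
  31 | 00111101011000001111 | 0 | 1
  32 | 01111010110000011111 | 0 | 1
  33 | 11110101100000111111 | 1 | 0
  34 | 11101011000001111110 | 1 | 0
  35 | 11010110000011111100 | 1 | 0
  36 | 10101100000111111000 | 1 | 1
  37 | 01011000001111110001 | 0 | 0
  38 | 10110000011111100010 | 1 | 1
  39 | 01100000111111000101 | 0 | 1
  40 | 11000001111110001011 | 1 | 1
  41 | 10000011111100010111 | 1 | 0
  42 | 00000111111000101110 | 0 | 1
  43 | 00001111110001011101 | 0 | 1
  44 | 00011111100010111011 | 0 | 0
  45 | 00111111000101110110 | 0 | 1
  46 | 01111110001011101101 | 0 | 1
  47 | 11111100010111011011 | 1 | 1
  48 | 11111000101110110111 | 1 | 0
  49 | 11110001011101101110 | 1 | 0
  50 | 11100010111011011100 | 1 | 0
  51 | 11000101110110111000 | 1 | 1
  52 | 10001011101101110001 | 1 | 1
  53 | 00010111011011100011 | 0 | 0
  54 | 00101110110111000110 | 0 | 1
  55 | 01011101101110001101 | 0 | 1
  56 | 10111011011100011011 | 1 | 1
  57 | 01110110111000110111 | 0 | 1
  58 | 11101101110001101111 | 1 | 0
  59 | 11011011100011011110 | 1 | 0
  60 | 10110111000110111100 | 1 | 0
  61 | 01101110001101111000 | 0 | 0
  62 | 11011100011011110000 | 1 | 1
  63 | 10111000110111100001 | 1 | 1
  64 | 01110001101111000011 | 0 | 0
  65 | 11100011011110000110 | 1 | 0
  66 | 11000110111100001100 | 1 | 0
  67 | 10001101111000011000 | 1 | 1
  68 | 00011011110000110001 | 0 | 0
  69 | 00110111100001100010 | 0 | 0
  70 | 01101111000011000100 | 0 | 1
  71 | 11011110000110001001 | 1 | 1
  72 | 10111100001100010011 | 1 | 1
  73 | 01111000011000100111 | 0 | 1
  74 | 11110000110001001111 | 1 | 0
  75 | 11100001100010011110 | 1 | 0
  76 | 11000011000100111100 | 1 | 0
  77 | 10000110001001111000 | 1 | 1
  78 | 00001100010011110001 | 0 | 0
  79 | 00011000100111100010 | 0 | 0
  80 | 00110001001111000100 | 0 | 1
  81 | 01100010011110001001 | 0 | 0
  82 | 11000100111100010010 | 1 | 1
  83 | 10001001111000100101 | 1 | 0
  84 | 00010011110001001010 | 0 | 0
  85 | 00100111100010010100 | 0 | 1
  86 | 01001111000100101001 | 0 | 0
  87 | 10011110001001010010 | 1 | 1
  88 | 00111100010010100101 | 0 | 1
  89 | 01111000100101001011 | 0 | 0
  90 | 11110001001010010110 | 1 | 0
  91 | 11100010010100101100 | 1 | 0
  92 | 11000100101001011000 | 1 | 1
  93 | 10001001010010110001 | 1 | 1
  94 | 00010010100101100011 | 0 | 0
  95 | 00100101001011000110 | 0 | 1
  96 | 01001010010110001101 | 0 | 1
  97 | 10010100101100011011 | 1 | 1
  98 | 00101001011000110111 | 0 | 1
  99 | 01010010110001101111 | 0 | 1
 100 | 10100101100011011111 | 1 | 0
 101 | 01001011000110111110 | 0 | 1
 102 | 10010110001101111101 | 1 | 0
 103 | 00101100011011111010 | 0 | 0
 104 | 01011000110111110100 | 0 | 1
 105 | 10110001101111101001 | 1 | 1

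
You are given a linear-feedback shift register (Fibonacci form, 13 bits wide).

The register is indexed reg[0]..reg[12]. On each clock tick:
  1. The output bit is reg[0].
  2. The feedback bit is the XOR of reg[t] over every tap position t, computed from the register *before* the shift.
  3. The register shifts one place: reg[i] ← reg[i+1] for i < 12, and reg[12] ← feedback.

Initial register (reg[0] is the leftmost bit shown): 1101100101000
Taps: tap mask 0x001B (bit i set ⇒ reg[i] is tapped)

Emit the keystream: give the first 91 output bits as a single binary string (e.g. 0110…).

k : reg_k → out_k, fb_k
0: 1101100101000 → 1, fb=0
1: 1011001010000 → 1, fb=0
2: 0110010100000 → 0, fb=1
3: 1100101000001 → 1, fb=1
4: 1001010000011 → 1, fb=0
5: 0010100000110 → 0, fb=1
6: 0101000001101 → 0, fb=0
7: 1010000011010 → 1, fb=1
8: 0100000110101 → 0, fb=1
9: 1000001101011 → 1, fb=1
10: 0000011010111 → 0, fb=0
11: 0000110101110 → 0, fb=1
12: 0001101011101 → 0, fb=0
13: 0011010111010 → 0, fb=1
14: 0110101110101 → 0, fb=0
15: 1101011101010 → 1, fb=1
16: 1010111010101 → 1, fb=0
17: 0101110101010 → 0, fb=1
18: 1011101010101 → 1, fb=1
19: 0111010101011 → 0, fb=0
20: 1110101010110 → 1, fb=1
21: 1101010101101 → 1, fb=1
22: 1010101011011 → 1, fb=0
23: 0101010110110 → 0, fb=0
24: 1010101101100 → 1, fb=0
25: 0101011011000 → 0, fb=0
26: 1010110110000 → 1, fb=0
27: 0101101100000 → 0, fb=1
28: 1011011000001 → 1, fb=0
29: 0110110000010 → 0, fb=0
30: 1101100000100 → 1, fb=0
31: 1011000001000 → 1, fb=0
32: 0110000010000 → 0, fb=1
33: 1100000100001 → 1, fb=0
34: 1000001000010 → 1, fb=1
35: 0000010000101 → 0, fb=0
36: 0000100001010 → 0, fb=1
37: 0001000010101 → 0, fb=1
38: 0010000101011 → 0, fb=0
39: 0100001010110 → 0, fb=1
40: 1000010101101 → 1, fb=1
41: 0000101011011 → 0, fb=1
42: 0001010110111 → 0, fb=1
43: 0010101101111 → 0, fb=1
44: 0101011011111 → 0, fb=0
45: 1010110111110 → 1, fb=0
46: 0101101111100 → 0, fb=1
47: 1011011111001 → 1, fb=0
48: 0110111110010 → 0, fb=0
49: 1101111100100 → 1, fb=0
50: 1011111001000 → 1, fb=1
51: 0111110010001 → 0, fb=1
52: 1111100100011 → 1, fb=0
53: 1111001000110 → 1, fb=1
54: 1110010001101 → 1, fb=0
55: 1100100011010 → 1, fb=1
56: 1001000110101 → 1, fb=0
57: 0010001101010 → 0, fb=0
58: 0100011010100 → 0, fb=1
59: 1000110101001 → 1, fb=0
60: 0001101010010 → 0, fb=0
61: 0011010100100 → 0, fb=1
62: 0110101001001 → 0, fb=0
63: 1101010010010 → 1, fb=1
64: 1010100100101 → 1, fb=0
65: 0101001001010 → 0, fb=0
66: 1010010010100 → 1, fb=1
67: 0100100101001 → 0, fb=0
68: 1001001010010 → 1, fb=0
69: 0010010100100 → 0, fb=0
70: 0100101001000 → 0, fb=0
71: 1001010010000 → 1, fb=0
72: 0010100100000 → 0, fb=1
73: 0101001000001 → 0, fb=0
74: 1010010000010 → 1, fb=1
75: 0100100000101 → 0, fb=0
76: 1001000001010 → 1, fb=0
77: 0010000010100 → 0, fb=0
78: 0100000101000 → 0, fb=1
79: 1000001010001 → 1, fb=1
80: 0000010100011 → 0, fb=0
81: 0000101000110 → 0, fb=1
82: 0001010001101 → 0, fb=1
83: 0010100011011 → 0, fb=1
84: 0101000110111 → 0, fb=0
85: 1010001101110 → 1, fb=1
86: 0100011011101 → 0, fb=1
87: 1000110111011 → 1, fb=0
88: 0001101110110 → 0, fb=0
89: 0011011101100 → 0, fb=1
90: 0110111011001 → 0, fb=0

1101100101000001101011101010101101100000100001010110111110010001101010010010100100000101000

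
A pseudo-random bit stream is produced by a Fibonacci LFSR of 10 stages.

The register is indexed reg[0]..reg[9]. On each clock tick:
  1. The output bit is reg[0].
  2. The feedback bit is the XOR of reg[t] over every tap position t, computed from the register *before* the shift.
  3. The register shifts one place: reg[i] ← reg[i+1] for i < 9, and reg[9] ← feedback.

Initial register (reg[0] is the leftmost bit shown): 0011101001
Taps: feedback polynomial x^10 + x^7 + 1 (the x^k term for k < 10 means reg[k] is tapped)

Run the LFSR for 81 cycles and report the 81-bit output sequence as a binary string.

tick  register→output (feedback)
  0  0011101001→0 (0)
  1  0111010010→0 (0)
  2  1110100100→1 (0)
  3  1101001000→1 (1)
  4  1010010001→1 (1)
  5  0100100011→0 (0)
  6  1001000110→1 (0)
  7  0010001100→0 (1)
  8  0100011001→0 (0)
  9  1000110010→1 (1)
 10  0001100101→0 (1)
 11  0011001011→0 (0)
 12  0110010110→0 (1)
 13  1100101101→1 (0)
 14  1001011010→1 (1)
 15  0010110101→0 (1)
 16  0101101011→0 (0)
 17  1011010110→1 (0)
 18  0110101100→0 (1)
 19  1101011001→1 (1)
 20  1010110011→1 (1)
 21  0101100111→0 (1)
 22  1011001111→1 (0)
 23  0110011110→0 (1)
 24  1100111101→1 (0)
 25  1001111010→1 (1)
 26  0011110101→0 (1)
 27  0111101011→0 (0)
 28  1111010110→1 (0)
 29  1110101100→1 (0)
 30  1101011000→1 (1)
 31  1010110001→1 (1)
 32  0101100011→0 (0)
 33  1011000110→1 (0)
 34  0110001100→0 (1)
 35  1100011001→1 (1)
 36  1000110011→1 (1)
 37  0001100111→0 (1)
 38  0011001111→0 (1)
 39  0110011111→0 (1)
 40  1100111111→1 (0)
 41  1001111110→1 (0)
 42  0011111100→0 (1)
 43  0111111001→0 (0)
 44  1111110010→1 (1)
 45  1111100101→1 (0)
 46  1111001010→1 (1)
 47  1110010101→1 (0)
 48  1100101010→1 (1)
 49  1001010101→1 (0)
 50  0010101010→0 (0)
 51  0101010100→0 (1)
 52  1010101001→1 (1)
 53  0101010011→0 (0)
 54  1010100110→1 (0)
 55  0101001100→0 (1)
 56  1010011001→1 (1)
 57  0100110011→0 (0)
 58  1001100110→1 (0)
 59  0011001100→0 (1)
 60  0110011001→0 (0)
 61  1100110010→1 (1)
 62  1001100101→1 (0)
 63  0011001010→0 (0)
 64  0110010100→0 (1)
 65  1100101001→1 (1)
 66  1001010011→1 (1)
 67  0010100111→0 (1)
 68  0101001111→0 (1)
 69  1010011111→1 (0)
 70  0100111110→0 (1)
 71  1001111101→1 (0)
 72  0011111010→0 (0)
 73  0111110100→0 (1)
 74  1111101001→1 (1)
 75  1111010011→1 (1)
 76  1110100111→1 (0)
 77  1101001110→1 (0)
 78  1010011100→1 (0)
 79  0100111000→0 (0)
 80  1001110000→1 (1)

001110100100011001011010110011110101100011001111110010101010011001100101001111101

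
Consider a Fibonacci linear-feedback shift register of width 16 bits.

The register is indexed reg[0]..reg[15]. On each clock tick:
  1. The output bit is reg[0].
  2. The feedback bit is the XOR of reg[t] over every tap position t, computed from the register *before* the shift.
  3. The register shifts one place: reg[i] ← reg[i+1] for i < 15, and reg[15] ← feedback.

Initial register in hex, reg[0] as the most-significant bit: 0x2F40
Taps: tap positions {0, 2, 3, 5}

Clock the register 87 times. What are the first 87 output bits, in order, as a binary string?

001011110100000000000000010000000000101101000001000101000110111101101011010001001111010

k : reg_k → out_k, fb_k
0: 0010111101000000 → 0, fb=0
1: 0101111010000000 → 0, fb=0
2: 1011110100000000 → 1, fb=0
3: 0111101000000000 → 0, fb=0
4: 1111010000000000 → 1, fb=0
5: 1110100000000000 → 1, fb=0
6: 1101000000000000 → 1, fb=0
7: 1010000000000000 → 1, fb=0
8: 0100000000000000 → 0, fb=0
9: 1000000000000000 → 1, fb=1
10: 0000000000000001 → 0, fb=0
11: 0000000000000010 → 0, fb=0
12: 0000000000000100 → 0, fb=0
13: 0000000000001000 → 0, fb=0
14: 0000000000010000 → 0, fb=0
15: 0000000000100000 → 0, fb=0
16: 0000000001000000 → 0, fb=0
17: 0000000010000000 → 0, fb=0
18: 0000000100000000 → 0, fb=0
19: 0000001000000000 → 0, fb=0
20: 0000010000000000 → 0, fb=1
21: 0000100000000001 → 0, fb=0
22: 0001000000000010 → 0, fb=1
23: 0010000000000101 → 0, fb=1
24: 0100000000001011 → 0, fb=0
25: 1000000000010110 → 1, fb=1
26: 0000000000101101 → 0, fb=0
27: 0000000001011010 → 0, fb=0
28: 0000000010110100 → 0, fb=0
29: 0000000101101000 → 0, fb=0
30: 0000001011010000 → 0, fb=0
31: 0000010110100000 → 0, fb=1
32: 0000101101000001 → 0, fb=0
33: 0001011010000010 → 0, fb=0
34: 0010110100000100 → 0, fb=0
35: 0101101000001000 → 0, fb=1
36: 1011010000010001 → 1, fb=0
37: 0110100000100010 → 0, fb=1
38: 1101000001000101 → 1, fb=0
39: 1010000010001010 → 1, fb=0
40: 0100000100010100 → 0, fb=0
41: 1000001000101000 → 1, fb=1
42: 0000010001010001 → 0, fb=1
43: 0000100010100011 → 0, fb=0
44: 0001000101000110 → 0, fb=1
45: 0010001010001101 → 0, fb=1
46: 0100010100011011 → 0, fb=1
47: 1000101000110111 → 1, fb=1
48: 0001010001101111 → 0, fb=0
49: 0010100011011110 → 0, fb=1
50: 0101000110111101 → 0, fb=1
51: 1010001101111011 → 1, fb=0
52: 0100011011110110 → 0, fb=1
53: 1000110111101101 → 1, fb=0
54: 0001101111011010 → 0, fb=1
55: 0011011110110101 → 0, fb=1
56: 0110111101101011 → 0, fb=0
57: 1101111011010110 → 1, fb=1
58: 1011110110101101 → 1, fb=0
59: 0111101101011010 → 0, fb=0
60: 1111011010110100 → 1, fb=0
61: 1110110101101000 → 1, fb=1
62: 1101101011010001 → 1, fb=0
63: 1011010110100010 → 1, fb=0
64: 0110101101000100 → 0, fb=1
65: 1101011010001001 → 1, fb=1
66: 1010110100010011 → 1, fb=1
67: 0101101000100111 → 0, fb=1
68: 1011010001001111 → 1, fb=0
69: 0110100010011110 → 0, fb=1
70: 1101000100111101 → 1, fb=0
71: 1010001001111010 → 1, fb=0
72: 0100010011110100 → 0, fb=1
73: 1000100111101001 → 1, fb=1
74: 0001001111010011 → 0, fb=1
75: 0010011110100111 → 0, fb=0
76: 0100111101001110 → 0, fb=1
77: 1001111010011101 → 1, fb=1
78: 0011110100111011 → 0, fb=1
79: 0111101001110111 → 0, fb=0
80: 1111010011101110 → 1, fb=0
81: 1110100111011100 → 1, fb=0
82: 1101001110111000 → 1, fb=0
83: 1010011101110000 → 1, fb=1
84: 0100111011100001 → 0, fb=1
85: 1001110111000011 → 1, fb=1
86: 0011101110000111 → 0, fb=0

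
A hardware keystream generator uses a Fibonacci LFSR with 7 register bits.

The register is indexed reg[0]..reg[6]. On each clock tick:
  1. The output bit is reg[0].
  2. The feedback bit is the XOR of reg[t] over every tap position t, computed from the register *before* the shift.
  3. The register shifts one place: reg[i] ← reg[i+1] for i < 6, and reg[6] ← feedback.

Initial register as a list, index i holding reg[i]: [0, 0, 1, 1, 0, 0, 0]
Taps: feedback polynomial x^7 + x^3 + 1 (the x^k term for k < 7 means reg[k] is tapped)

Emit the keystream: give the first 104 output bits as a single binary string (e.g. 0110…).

00110001011101011011000001100110101001110011110110100001010101111101001010001101110001111111000011101111

tick  register→output (feedback)
  0  0011000→0 (1)
  1  0110001→0 (0)
  2  1100010→1 (1)
  3  1000101→1 (1)
  4  0001011→0 (1)
  5  0010111→0 (0)
  6  0101110→0 (1)
  7  1011101→1 (0)
  8  0111010→0 (1)
  9  1110101→1 (1)
 10  1101011→1 (0)
 11  1010110→1 (1)
 12  0101101→0 (1)
 13  1011011→1 (0)
 14  0110110→0 (0)
 15  1101100→1 (0)
 16  1011000→1 (0)
 17  0110000→0 (0)
 18  1100000→1 (1)
 19  1000001→1 (1)
 20  0000011→0 (0)
 21  0000110→0 (0)
 22  0001100→0 (1)
 23  0011001→0 (1)
 24  0110011→0 (0)
 25  1100110→1 (1)
 26  1001101→1 (0)
 27  0011010→0 (1)
 28  0110101→0 (0)
 29  1101010→1 (0)
 30  1010100→1 (1)
 31  0101001→0 (1)
 32  1010011→1 (1)
 33  0100111→0 (0)
 34  1001110→1 (0)
 35  0011100→0 (1)
 36  0111001→0 (1)
 37  1110011→1 (1)
 38  1100111→1 (1)
 39  1001111→1 (0)
 40  0011110→0 (1)
 41  0111101→0 (1)
 42  1111011→1 (0)
 43  1110110→1 (1)
 44  1101101→1 (0)
 45  1011010→1 (0)
 46  0110100→0 (0)
 47  1101000→1 (0)
 48  1010000→1 (1)
 49  0100001→0 (0)
 50  1000010→1 (1)
 51  0000101→0 (0)
 52  0001010→0 (1)
 53  0010101→0 (0)
 54  0101010→0 (1)
 55  1010101→1 (1)
 56  0101011→0 (1)
 57  1010111→1 (1)
 58  0101111→0 (1)
 59  1011111→1 (0)
 60  0111110→0 (1)
 61  1111101→1 (0)
 62  1111010→1 (0)
 63  1110100→1 (1)
 64  1101001→1 (0)
 65  1010010→1 (1)
 66  0100101→0 (0)
 67  1001010→1 (0)
 68  0010100→0 (0)
 69  0101000→0 (1)
 70  1010001→1 (1)
 71  0100011→0 (0)
 72  1000110→1 (1)
 73  0001101→0 (1)
 74  0011011→0 (1)
 75  0110111→0 (0)
 76  1101110→1 (0)
 77  1011100→1 (0)
 78  0111000→0 (1)
 79  1110001→1 (1)
 80  1100011→1 (1)
 81  1000111→1 (1)
 82  0001111→0 (1)
 83  0011111→0 (1)
 84  0111111→0 (1)
 85  1111111→1 (0)
 86  1111110→1 (0)
 87  1111100→1 (0)
 88  1111000→1 (0)
 89  1110000→1 (1)
 90  1100001→1 (1)
 91  1000011→1 (1)
 92  0000111→0 (0)
 93  0001110→0 (1)
 94  0011101→0 (1)
 95  0111011→0 (1)
 96  1110111→1 (1)
 97  1101111→1 (0)
 98  1011110→1 (0)
 99  0111100→0 (1)
100  1111001→1 (0)
101  1110010→1 (1)
102  1100101→1 (1)
103  1001011→1 (0)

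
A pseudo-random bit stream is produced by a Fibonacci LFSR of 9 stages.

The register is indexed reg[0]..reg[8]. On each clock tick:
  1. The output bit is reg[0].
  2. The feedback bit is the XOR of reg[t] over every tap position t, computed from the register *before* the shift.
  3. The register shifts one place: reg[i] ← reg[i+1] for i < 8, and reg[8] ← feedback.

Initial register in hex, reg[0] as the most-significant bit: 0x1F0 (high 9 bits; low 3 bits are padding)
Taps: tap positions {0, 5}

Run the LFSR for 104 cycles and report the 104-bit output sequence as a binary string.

00011111011110000011111111100001111011100001011001101101111010000111001100001001000101011101011110010010

step | reg (before) | out | fb
   0 | 000111110 | 0 | 1
   1 | 001111101 | 0 | 1
   2 | 011111011 | 0 | 1
   3 | 111110111 | 1 | 1
   4 | 111101111 | 1 | 0
   5 | 111011110 | 1 | 0
   6 | 110111100 | 1 | 0
   7 | 101111000 | 1 | 0
   8 | 011110000 | 0 | 0
   9 | 111100000 | 1 | 1
  10 | 111000001 | 1 | 1
  11 | 110000011 | 1 | 1
  12 | 100000111 | 1 | 1
  13 | 000001111 | 0 | 1
  14 | 000011111 | 0 | 1
  15 | 000111111 | 0 | 1
  16 | 001111111 | 0 | 1
  17 | 011111111 | 0 | 1
  18 | 111111111 | 1 | 0
  19 | 111111110 | 1 | 0
  20 | 111111100 | 1 | 0
  21 | 111111000 | 1 | 0
  22 | 111110000 | 1 | 1
  23 | 111100001 | 1 | 1
  24 | 111000011 | 1 | 1
  25 | 110000111 | 1 | 1
  26 | 100001111 | 1 | 0
  27 | 000011110 | 0 | 1
  28 | 000111101 | 0 | 1
  29 | 001111011 | 0 | 1
  30 | 011110111 | 0 | 0
  31 | 111101110 | 1 | 0
  32 | 111011100 | 1 | 0
  33 | 110111000 | 1 | 0
  34 | 101110000 | 1 | 1
  35 | 011100001 | 0 | 0
  36 | 111000010 | 1 | 1
  37 | 110000101 | 1 | 1
  38 | 100001011 | 1 | 0
  39 | 000010110 | 0 | 0
  40 | 000101100 | 0 | 1
  41 | 001011001 | 0 | 1
  42 | 010110011 | 0 | 0
  43 | 101100110 | 1 | 1
  44 | 011001101 | 0 | 1
  45 | 110011011 | 1 | 0
  46 | 100110110 | 1 | 1
  47 | 001101101 | 0 | 1
  48 | 011011011 | 0 | 1
  49 | 110110111 | 1 | 1
  50 | 101101111 | 1 | 0
  51 | 011011110 | 0 | 1
  52 | 110111101 | 1 | 0
  53 | 101111010 | 1 | 0
  54 | 011110100 | 0 | 0
  55 | 111101000 | 1 | 0
  56 | 111010000 | 1 | 1
  57 | 110100001 | 1 | 1
  58 | 101000011 | 1 | 1
  59 | 010000111 | 0 | 0
  60 | 100001110 | 1 | 0
  61 | 000011100 | 0 | 1
  62 | 000111001 | 0 | 1
  63 | 001110011 | 0 | 0
  64 | 011100110 | 0 | 0
  65 | 111001100 | 1 | 0
  66 | 110011000 | 1 | 0
  67 | 100110000 | 1 | 1
  68 | 001100001 | 0 | 0
  69 | 011000010 | 0 | 0
  70 | 110000100 | 1 | 1
  71 | 100001001 | 1 | 0
  72 | 000010010 | 0 | 0
  73 | 000100100 | 0 | 0
  74 | 001001000 | 0 | 1
  75 | 010010001 | 0 | 0
  76 | 100100010 | 1 | 1
  77 | 001000101 | 0 | 0
  78 | 010001010 | 0 | 1
  79 | 100010101 | 1 | 1
  80 | 000101011 | 0 | 1
  81 | 001010111 | 0 | 0
  82 | 010101110 | 0 | 1
  83 | 101011101 | 1 | 0
  84 | 010111010 | 0 | 1
  85 | 101110101 | 1 | 1
  86 | 011101011 | 0 | 1
  87 | 111010111 | 1 | 1
  88 | 110101111 | 1 | 0
  89 | 101011110 | 1 | 0
  90 | 010111100 | 0 | 1
  91 | 101111001 | 1 | 0
  92 | 011110010 | 0 | 0
  93 | 111100100 | 1 | 1
  94 | 111001001 | 1 | 0
  95 | 110010010 | 1 | 1
  96 | 100100101 | 1 | 1
  97 | 001001011 | 0 | 1
  98 | 010010111 | 0 | 0
  99 | 100101110 | 1 | 0
 100 | 001011100 | 0 | 1
 101 | 010111001 | 0 | 1
 102 | 101110011 | 1 | 1
 103 | 011100111 | 0 | 0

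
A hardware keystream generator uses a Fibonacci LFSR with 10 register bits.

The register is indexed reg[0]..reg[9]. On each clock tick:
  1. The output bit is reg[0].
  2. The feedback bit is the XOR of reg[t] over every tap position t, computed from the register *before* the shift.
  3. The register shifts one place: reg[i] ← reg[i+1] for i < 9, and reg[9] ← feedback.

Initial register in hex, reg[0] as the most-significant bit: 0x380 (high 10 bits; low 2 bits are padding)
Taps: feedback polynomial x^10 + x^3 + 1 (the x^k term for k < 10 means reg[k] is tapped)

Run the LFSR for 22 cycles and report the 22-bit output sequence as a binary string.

tick  register→output (feedback)
  0  0011100000→0 (1)
  1  0111000001→0 (1)
  2  1110000011→1 (1)
  3  1100000111→1 (1)
  4  1000001111→1 (1)
  5  0000011111→0 (0)
  6  0000111110→0 (0)
  7  0001111100→0 (1)
  8  0011111001→0 (1)
  9  0111110011→0 (1)
 10  1111100111→1 (0)
 11  1111001110→1 (0)
 12  1110011100→1 (1)
 13  1100111001→1 (1)
 14  1001110011→1 (0)
 15  0011100110→0 (1)
 16  0111001101→0 (1)
 17  1110011011→1 (1)
 18  1100110111→1 (1)
 19  1001101111→1 (0)
 20  0011011110→0 (1)
 21  0110111101→0 (0)

0011100000111110011100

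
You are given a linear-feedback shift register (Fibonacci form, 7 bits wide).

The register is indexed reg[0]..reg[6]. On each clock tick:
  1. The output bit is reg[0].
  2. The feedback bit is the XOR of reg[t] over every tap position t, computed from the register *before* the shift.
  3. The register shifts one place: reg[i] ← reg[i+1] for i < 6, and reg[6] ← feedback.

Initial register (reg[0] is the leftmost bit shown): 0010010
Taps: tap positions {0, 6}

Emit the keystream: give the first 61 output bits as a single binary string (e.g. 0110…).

k : reg_k → out_k, fb_k
0: 0010010 → 0, fb=0
1: 0100100 → 0, fb=0
2: 1001000 → 1, fb=1
3: 0010001 → 0, fb=1
4: 0100011 → 0, fb=1
5: 1000111 → 1, fb=0
6: 0001110 → 0, fb=0
7: 0011100 → 0, fb=0
8: 0111000 → 0, fb=0
9: 1110000 → 1, fb=1
10: 1100001 → 1, fb=0
11: 1000010 → 1, fb=1
12: 0000101 → 0, fb=1
13: 0001011 → 0, fb=1
14: 0010111 → 0, fb=1
15: 0101111 → 0, fb=1
16: 1011111 → 1, fb=0
17: 0111110 → 0, fb=0
18: 1111100 → 1, fb=1
19: 1111001 → 1, fb=0
20: 1110010 → 1, fb=1
21: 1100101 → 1, fb=0
22: 1001010 → 1, fb=1
23: 0010101 → 0, fb=1
24: 0101011 → 0, fb=1
25: 1010111 → 1, fb=0
26: 0101110 → 0, fb=0
27: 1011100 → 1, fb=1
28: 0111001 → 0, fb=1
29: 1110011 → 1, fb=0
30: 1100110 → 1, fb=1
31: 1001101 → 1, fb=0
32: 0011010 → 0, fb=0
33: 0110100 → 0, fb=0
34: 1101000 → 1, fb=1
35: 1010001 → 1, fb=0
36: 0100010 → 0, fb=0
37: 1000100 → 1, fb=1
38: 0001001 → 0, fb=1
39: 0010011 → 0, fb=1
40: 0100111 → 0, fb=1
41: 1001111 → 1, fb=0
42: 0011110 → 0, fb=0
43: 0111100 → 0, fb=0
44: 1111000 → 1, fb=1
45: 1110001 → 1, fb=0
46: 1100010 → 1, fb=1
47: 1000101 → 1, fb=0
48: 0001010 → 0, fb=0
49: 0010100 → 0, fb=0
50: 0101000 → 0, fb=0
51: 1010000 → 1, fb=1
52: 0100001 → 0, fb=1
53: 1000011 → 1, fb=0
54: 0000110 → 0, fb=0
55: 0001100 → 0, fb=0
56: 0011000 → 0, fb=0
57: 0110000 → 0, fb=0
58: 1100000 → 1, fb=1
59: 1000001 → 1, fb=0
60: 0000010 → 0, fb=0

0010010001110000101111100101011100110100010011110001010000110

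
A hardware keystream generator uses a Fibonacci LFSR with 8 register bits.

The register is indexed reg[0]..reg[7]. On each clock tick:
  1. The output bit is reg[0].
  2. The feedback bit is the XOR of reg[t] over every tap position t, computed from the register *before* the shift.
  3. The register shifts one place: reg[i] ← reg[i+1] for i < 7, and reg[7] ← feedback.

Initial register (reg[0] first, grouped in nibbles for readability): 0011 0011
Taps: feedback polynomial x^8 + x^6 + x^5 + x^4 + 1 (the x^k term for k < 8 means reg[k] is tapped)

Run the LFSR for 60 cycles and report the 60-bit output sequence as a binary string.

step | reg (before) | out | fb
   0 | 00110011 | 0 | 1
   1 | 01100111 | 0 | 0
   2 | 11001110 | 1 | 0
   3 | 10011100 | 1 | 1
   4 | 00111001 | 0 | 1
   5 | 01110011 | 0 | 1
   6 | 11100111 | 1 | 1
   7 | 11001111 | 1 | 0
   8 | 10011110 | 1 | 0
   9 | 00111100 | 0 | 0
  10 | 01111000 | 0 | 1
  11 | 11110001 | 1 | 1
  12 | 11100011 | 1 | 0
  13 | 11000110 | 1 | 1
  14 | 10001101 | 1 | 1
  15 | 00011011 | 0 | 0
  16 | 00110110 | 0 | 0
  17 | 01101100 | 0 | 0
  18 | 11011000 | 1 | 0
  19 | 10110000 | 1 | 1
  20 | 01100001 | 0 | 0
  21 | 11000010 | 1 | 0
  22 | 10000100 | 1 | 0
  23 | 00001000 | 0 | 1
  24 | 00010001 | 0 | 0
  25 | 00100010 | 0 | 1
  26 | 01000101 | 0 | 1
  27 | 10001011 | 1 | 1
  28 | 00010111 | 0 | 0
  29 | 00101110 | 0 | 1
  30 | 01011101 | 0 | 0
  31 | 10111010 | 1 | 1
  32 | 01110101 | 0 | 1
  33 | 11101011 | 1 | 1
  34 | 11010111 | 1 | 1
  35 | 10101111 | 1 | 0
  36 | 01011110 | 0 | 1
  37 | 10111101 | 1 | 1
  38 | 01111011 | 0 | 0
  39 | 11110110 | 1 | 1
  40 | 11101101 | 1 | 1
  41 | 11011011 | 1 | 1
  42 | 10110111 | 1 | 1
  43 | 01101111 | 0 | 1
  44 | 11011111 | 1 | 0
  45 | 10111110 | 1 | 0
  46 | 01111100 | 0 | 0
  47 | 11111000 | 1 | 0
  48 | 11110000 | 1 | 1
  49 | 11100001 | 1 | 1
  50 | 11000011 | 1 | 0
  51 | 10000110 | 1 | 1
  52 | 00001101 | 0 | 0
  53 | 00011010 | 0 | 0
  54 | 00110100 | 0 | 1
  55 | 01101001 | 0 | 1
  56 | 11010011 | 1 | 0
  57 | 10100110 | 1 | 1
  58 | 01001101 | 0 | 0
  59 | 10011010 | 1 | 1

001100111001111000110110000100010111010111101101111100001101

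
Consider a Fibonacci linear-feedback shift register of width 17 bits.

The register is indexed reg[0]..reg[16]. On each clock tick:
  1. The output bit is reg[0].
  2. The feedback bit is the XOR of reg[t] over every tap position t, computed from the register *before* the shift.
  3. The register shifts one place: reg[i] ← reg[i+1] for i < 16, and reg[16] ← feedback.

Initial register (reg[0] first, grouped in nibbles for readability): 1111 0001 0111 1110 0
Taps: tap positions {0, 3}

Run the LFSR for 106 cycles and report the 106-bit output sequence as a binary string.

1111000101111110001111010100011111101011101111000101101100101111010000010010101010100100001111111100001011

step | reg (before) | out | fb
   0 | 11110001011111100 | 1 | 0
   1 | 11100010111111000 | 1 | 1
   2 | 11000101111110001 | 1 | 1
   3 | 10001011111100011 | 1 | 1
   4 | 00010111111000111 | 0 | 1
   5 | 00101111110001111 | 0 | 0
   6 | 01011111100011110 | 0 | 1
   7 | 10111111000111101 | 1 | 0
   8 | 01111110001111010 | 0 | 1
   9 | 11111100011110101 | 1 | 0
  10 | 11111000111101010 | 1 | 0
  11 | 11110001111010100 | 1 | 0
  12 | 11100011110101000 | 1 | 1
  13 | 11000111101010001 | 1 | 1
  14 | 10001111010100011 | 1 | 1
  15 | 00011110101000111 | 0 | 1
  16 | 00111101010001111 | 0 | 1
  17 | 01111010100011111 | 0 | 1
  18 | 11110101000111111 | 1 | 0
  19 | 11101010001111110 | 1 | 1
  20 | 11010100011111101 | 1 | 0
  21 | 10101000111111010 | 1 | 1
  22 | 01010001111110101 | 0 | 1
  23 | 10100011111101011 | 1 | 1
  24 | 01000111111010111 | 0 | 0
  25 | 10001111110101110 | 1 | 1
  26 | 00011111101011101 | 0 | 1
  27 | 00111111010111011 | 0 | 1
  28 | 01111110101110111 | 0 | 1
  29 | 11111101011101111 | 1 | 0
  30 | 11111010111011110 | 1 | 0
  31 | 11110101110111100 | 1 | 0
  32 | 11101011101111000 | 1 | 1
  33 | 11010111011110001 | 1 | 0
  34 | 10101110111100010 | 1 | 1
  35 | 01011101111000101 | 0 | 1
  36 | 10111011110001011 | 1 | 0
  37 | 01110111100010110 | 0 | 1
  38 | 11101111000101101 | 1 | 1
  39 | 11011110001011011 | 1 | 0
  40 | 10111100010110110 | 1 | 0
  41 | 01111000101101100 | 0 | 1
  42 | 11110001011011001 | 1 | 0
  43 | 11100010110110010 | 1 | 1
  44 | 11000101101100101 | 1 | 1
  45 | 10001011011001011 | 1 | 1
  46 | 00010110110010111 | 0 | 1
  47 | 00101101100101111 | 0 | 0
  48 | 01011011001011110 | 0 | 1
  49 | 10110110010111101 | 1 | 0
  50 | 01101100101111010 | 0 | 0
  51 | 11011001011110100 | 1 | 0
  52 | 10110010111101000 | 1 | 0
  53 | 01100101111010000 | 0 | 0
  54 | 11001011110100000 | 1 | 1
  55 | 10010111101000001 | 1 | 0
  56 | 00101111010000010 | 0 | 0
  57 | 01011110100000100 | 0 | 1
  58 | 10111101000001001 | 1 | 0
  59 | 01111010000010010 | 0 | 1
  60 | 11110100000100101 | 1 | 0
  61 | 11101000001001010 | 1 | 1
  62 | 11010000010010101 | 1 | 0
  63 | 10100000100101010 | 1 | 1
  64 | 01000001001010101 | 0 | 0
  65 | 10000010010101010 | 1 | 1
  66 | 00000100101010101 | 0 | 0
  67 | 00001001010101010 | 0 | 0
  68 | 00010010101010100 | 0 | 1
  69 | 00100101010101001 | 0 | 0
  70 | 01001010101010010 | 0 | 0
  71 | 10010101010100100 | 1 | 0
  72 | 00101010101001000 | 0 | 0
  73 | 01010101010010000 | 0 | 1
  74 | 10101010100100001 | 1 | 1
  75 | 01010101001000011 | 0 | 1
  76 | 10101010010000111 | 1 | 1
  77 | 01010100100001111 | 0 | 1
  78 | 10101001000011111 | 1 | 1
  79 | 01010010000111111 | 0 | 1
  80 | 10100100001111111 | 1 | 1
  81 | 01001000011111111 | 0 | 0
  82 | 10010000111111110 | 1 | 0
  83 | 00100001111111100 | 0 | 0
  84 | 01000011111111000 | 0 | 0
  85 | 10000111111110000 | 1 | 1
  86 | 00001111111100001 | 0 | 0
  87 | 00011111111000010 | 0 | 1
  88 | 00111111110000101 | 0 | 1
  89 | 01111111100001011 | 0 | 1
  90 | 11111111000010111 | 1 | 0
  91 | 11111110000101110 | 1 | 0
  92 | 11111100001011100 | 1 | 0
  93 | 11111000010111000 | 1 | 0
  94 | 11110000101110000 | 1 | 0
  95 | 11100001011100000 | 1 | 1
  96 | 11000010111000001 | 1 | 1
  97 | 10000101110000011 | 1 | 1
  98 | 00001011100000111 | 0 | 0
  99 | 00010111000001110 | 0 | 1
 100 | 00101110000011101 | 0 | 0
 101 | 01011100000111010 | 0 | 1
 102 | 10111000001110101 | 1 | 0
 103 | 01110000011101010 | 0 | 1
 104 | 11100000111010101 | 1 | 1
 105 | 11000001110101011 | 1 | 1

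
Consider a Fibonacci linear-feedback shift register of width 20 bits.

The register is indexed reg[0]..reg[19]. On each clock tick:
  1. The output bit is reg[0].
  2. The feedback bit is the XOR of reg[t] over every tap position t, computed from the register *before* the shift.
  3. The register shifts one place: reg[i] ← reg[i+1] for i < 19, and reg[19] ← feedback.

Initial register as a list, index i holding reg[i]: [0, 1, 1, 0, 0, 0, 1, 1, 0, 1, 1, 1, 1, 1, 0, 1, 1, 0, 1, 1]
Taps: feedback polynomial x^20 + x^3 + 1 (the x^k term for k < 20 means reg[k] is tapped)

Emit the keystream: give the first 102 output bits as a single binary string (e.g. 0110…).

k : reg_k → out_k, fb_k
0: 01100011011111011011 → 0, fb=0
1: 11000110111110110110 → 1, fb=1
2: 10001101111101101101 → 1, fb=1
3: 00011011111011011011 → 0, fb=1
4: 00110111110110110111 → 0, fb=1
5: 01101111101101101111 → 0, fb=0
6: 11011111011011011110 → 1, fb=0
7: 10111110110110111100 → 1, fb=0
8: 01111101101101111000 → 0, fb=1
9: 11111011011011110001 → 1, fb=0
10: 11110110110111100010 → 1, fb=0
11: 11101101101111000100 → 1, fb=1
12: 11011011011110001001 → 1, fb=0
13: 10110110111100010010 → 1, fb=0
14: 01101101111000100100 → 0, fb=0
15: 11011011110001001000 → 1, fb=0
16: 10110111100010010000 → 1, fb=0
17: 01101111000100100000 → 0, fb=0
18: 11011110001001000000 → 1, fb=0
19: 10111100010010000000 → 1, fb=0
20: 01111000100100000000 → 0, fb=1
21: 11110001001000000001 → 1, fb=0
22: 11100010010000000010 → 1, fb=1
23: 11000100100000000101 → 1, fb=1
24: 10001001000000001011 → 1, fb=1
25: 00010010000000010111 → 0, fb=1
26: 00100100000000101111 → 0, fb=0
27: 01001000000001011110 → 0, fb=0
28: 10010000000010111100 → 1, fb=0
29: 00100000000101111000 → 0, fb=0
30: 01000000001011110000 → 0, fb=0
31: 10000000010111100000 → 1, fb=1
32: 00000000101111000001 → 0, fb=0
33: 00000001011110000010 → 0, fb=0
34: 00000010111100000100 → 0, fb=0
35: 00000101111000001000 → 0, fb=0
36: 00001011110000010000 → 0, fb=0
37: 00010111100000100000 → 0, fb=1
38: 00101111000001000001 → 0, fb=0
39: 01011110000010000010 → 0, fb=1
40: 10111100000100000101 → 1, fb=0
41: 01111000001000001010 → 0, fb=1
42: 11110000010000010101 → 1, fb=0
43: 11100000100000101010 → 1, fb=1
44: 11000001000001010101 → 1, fb=1
45: 10000010000010101011 → 1, fb=1
46: 00000100000101010111 → 0, fb=0
47: 00001000001010101110 → 0, fb=0
48: 00010000010101011100 → 0, fb=1
49: 00100000101010111001 → 0, fb=0
50: 01000001010101110010 → 0, fb=0
51: 10000010101011100100 → 1, fb=1
52: 00000101010111001001 → 0, fb=0
53: 00001010101110010010 → 0, fb=0
54: 00010101011100100100 → 0, fb=1
55: 00101010111001001001 → 0, fb=0
56: 01010101110010010010 → 0, fb=1
57: 10101011100100100101 → 1, fb=1
58: 01010111001001001011 → 0, fb=1
59: 10101110010010010111 → 1, fb=1
60: 01011100100100101111 → 0, fb=1
61: 10111001001001011111 → 1, fb=0
62: 01110010010010111110 → 0, fb=1
63: 11100100100101111101 → 1, fb=1
64: 11001001001011111011 → 1, fb=1
65: 10010010010111110111 → 1, fb=0
66: 00100100101111101110 → 0, fb=0
67: 01001001011111011100 → 0, fb=0
68: 10010010111110111000 → 1, fb=0
69: 00100101111101110000 → 0, fb=0
70: 01001011111011100000 → 0, fb=0
71: 10010111110111000000 → 1, fb=0
72: 00101111101110000000 → 0, fb=0
73: 01011111011100000000 → 0, fb=1
74: 10111110111000000001 → 1, fb=0
75: 01111101110000000010 → 0, fb=1
76: 11111011100000000101 → 1, fb=0
77: 11110111000000001010 → 1, fb=0
78: 11101110000000010100 → 1, fb=1
79: 11011100000000101001 → 1, fb=0
80: 10111000000001010010 → 1, fb=0
81: 01110000000010100100 → 0, fb=1
82: 11100000000101001001 → 1, fb=1
83: 11000000001010010011 → 1, fb=1
84: 10000000010100100111 → 1, fb=1
85: 00000000101001001111 → 0, fb=0
86: 00000001010010011110 → 0, fb=0
87: 00000010100100111100 → 0, fb=0
88: 00000101001001111000 → 0, fb=0
89: 00001010010011110000 → 0, fb=0
90: 00010100100111100000 → 0, fb=1
91: 00101001001111000001 → 0, fb=0
92: 01010010011110000010 → 0, fb=1
93: 10100100111100000101 → 1, fb=1
94: 01001001111000001011 → 0, fb=0
95: 10010011110000010110 → 1, fb=0
96: 00100111100000101100 → 0, fb=0
97: 01001111000001011000 → 0, fb=0
98: 10011110000010110000 → 1, fb=0
99: 00111100000101100000 → 0, fb=1
100: 01111000001011000001 → 0, fb=1
101: 11110000010110000011 → 1, fb=0

011000110111110110110111100010010000000010111100000100000101010111001001001011111011100000000101001001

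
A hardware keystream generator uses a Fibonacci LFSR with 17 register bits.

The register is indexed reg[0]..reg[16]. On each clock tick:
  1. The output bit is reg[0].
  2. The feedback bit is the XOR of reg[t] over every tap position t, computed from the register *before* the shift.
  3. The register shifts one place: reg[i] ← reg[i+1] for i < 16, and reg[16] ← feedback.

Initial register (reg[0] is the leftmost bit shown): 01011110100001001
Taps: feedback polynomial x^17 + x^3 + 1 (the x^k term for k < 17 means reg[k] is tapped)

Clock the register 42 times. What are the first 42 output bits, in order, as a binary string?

010111101000010011010101010100010011111111

step | reg (before) | out | fb
   0 | 01011110100001001 | 0 | 1
   1 | 10111101000010011 | 1 | 0
   2 | 01111010000100110 | 0 | 1
   3 | 11110100001001101 | 1 | 0
   4 | 11101000010011010 | 1 | 1
   5 | 11010000100110101 | 1 | 0
   6 | 10100001001101010 | 1 | 1
   7 | 01000010011010101 | 0 | 0
   8 | 10000100110101010 | 1 | 1
   9 | 00001001101010101 | 0 | 0
  10 | 00010011010101010 | 0 | 1
  11 | 00100110101010101 | 0 | 0
  12 | 01001101010101010 | 0 | 0
  13 | 10011010101010100 | 1 | 0
  14 | 00110101010101000 | 0 | 1
  15 | 01101010101010001 | 0 | 0
  16 | 11010101010100010 | 1 | 0
  17 | 10101010101000100 | 1 | 1
  18 | 01010101010001001 | 0 | 1
  19 | 10101010100010011 | 1 | 1
  20 | 01010101000100111 | 0 | 1
  21 | 10101010001001111 | 1 | 1
  22 | 01010100010011111 | 0 | 1
  23 | 10101000100111111 | 1 | 1
  24 | 01010001001111111 | 0 | 1
  25 | 10100010011111111 | 1 | 1
  26 | 01000100111111111 | 0 | 0
  27 | 10001001111111110 | 1 | 1
  28 | 00010011111111101 | 0 | 1
  29 | 00100111111111011 | 0 | 0
  30 | 01001111111110110 | 0 | 0
  31 | 10011111111101100 | 1 | 0
  32 | 00111111111011000 | 0 | 1
  33 | 01111111110110001 | 0 | 1
  34 | 11111111101100011 | 1 | 0
  35 | 11111111011000110 | 1 | 0
  36 | 11111110110001100 | 1 | 0
  37 | 11111101100011000 | 1 | 0
  38 | 11111011000110000 | 1 | 0
  39 | 11110110001100000 | 1 | 0
  40 | 11101100011000000 | 1 | 1
  41 | 11011000110000001 | 1 | 0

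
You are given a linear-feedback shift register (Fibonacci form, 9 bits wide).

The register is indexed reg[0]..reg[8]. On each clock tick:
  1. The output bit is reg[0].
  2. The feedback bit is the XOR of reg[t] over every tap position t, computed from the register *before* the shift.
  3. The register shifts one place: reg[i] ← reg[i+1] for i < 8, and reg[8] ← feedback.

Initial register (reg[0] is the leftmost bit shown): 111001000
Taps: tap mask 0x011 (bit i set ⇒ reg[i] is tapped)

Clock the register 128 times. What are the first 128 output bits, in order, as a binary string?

11100100010100001010110100111111011001001001011011111100100110101001100110000000110001100101000110100101111111010001011000111010

tick  register→output (feedback)
  0  111001000→1 (1)
  1  110010001→1 (0)
  2  100100010→1 (1)
  3  001000101→0 (0)
  4  010001010→0 (0)
  5  100010100→1 (0)
  6  000101000→0 (0)
  7  001010000→0 (1)
  8  010100001→0 (0)
  9  101000010→1 (1)
 10  010000101→0 (0)
 11  100001010→1 (1)
 12  000010101→0 (1)
 13  000101011→0 (0)
 14  001010110→0 (1)
 15  010101101→0 (0)
 16  101011010→1 (0)
 17  010110100→0 (1)
 18  101101001→1 (1)
 19  011010011→0 (1)
 20  110100111→1 (1)
 21  101001111→1 (1)
 22  010011111→0 (1)
 23  100111111→1 (0)
 24  001111110→0 (1)
 25  011111101→0 (1)
 26  111111011→1 (0)
 27  111110110→1 (0)
 28  111101100→1 (1)
 29  111011001→1 (0)
 30  110110010→1 (0)
 31  101100100→1 (1)
 32  011001001→0 (0)
 33  110010010→1 (0)
 34  100100100→1 (1)
 35  001001001→0 (0)
 36  010010010→0 (1)
 37  100100101→1 (1)
 38  001001011→0 (0)
 39  010010110→0 (1)
 40  100101101→1 (1)
 41  001011011→0 (1)
 42  010110111→0 (1)
 43  101101111→1 (1)
 44  011011111→0 (1)
 45  110111111→1 (0)
 46  101111110→1 (0)
 47  011111100→0 (1)
 48  111111001→1 (0)
 49  111110010→1 (0)
 50  111100100→1 (1)
 51  111001001→1 (1)
 52  110010011→1 (0)
 53  100100110→1 (1)
 54  001001101→0 (0)
 55  010011010→0 (1)
 56  100110101→1 (0)
 57  001101010→0 (0)
 58  011010100→0 (1)
 59  110101001→1 (1)
 60  101010011→1 (0)
 61  010100110→0 (0)
 62  101001100→1 (1)
 63  010011001→0 (1)
 64  100110011→1 (0)
 65  001100110→0 (0)
 66  011001100→0 (0)
 67  110011000→1 (0)
 68  100110000→1 (0)
 69  001100000→0 (0)
 70  011000000→0 (0)
 71  110000000→1 (1)
 72  100000001→1 (1)
 73  000000011→0 (0)
 74  000000110→0 (0)
 75  000001100→0 (0)
 76  000011000→0 (1)
 77  000110001→0 (1)
 78  001100011→0 (0)
 79  011000110→0 (0)
 80  110001100→1 (1)
 81  100011001→1 (0)
 82  000110010→0 (1)
 83  001100101→0 (0)
 84  011001010→0 (0)
 85  110010100→1 (0)
 86  100101000→1 (1)
 87  001010001→0 (1)
 88  010100011→0 (0)
 89  101000110→1 (1)
 90  010001101→0 (0)
 91  100011010→1 (0)
 92  000110100→0 (1)
 93  001101001→0 (0)
 94  011010010→0 (1)
 95  110100101→1 (1)
 96  101001011→1 (1)
 97  010010111→0 (1)
 98  100101111→1 (1)
 99  001011111→0 (1)
100  010111111→0 (1)
101  101111111→1 (0)
102  011111110→0 (1)
103  111111101→1 (0)
104  111111010→1 (0)
105  111110100→1 (0)
106  111101000→1 (1)
107  111010001→1 (0)
108  110100010→1 (1)
109  101000101→1 (1)
110  010001011→0 (0)
111  100010110→1 (0)
112  000101100→0 (0)
113  001011000→0 (1)
114  010110001→0 (1)
115  101100011→1 (1)
116  011000111→0 (0)
117  110001110→1 (1)
118  100011101→1 (0)
119  000111010→0 (1)
120  001110101→0 (1)
121  011101011→0 (0)
122  111010110→1 (0)
123  110101100→1 (1)
124  101011001→1 (0)
125  010110010→0 (1)
126  101100101→1 (1)
127  011001011→0 (0)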